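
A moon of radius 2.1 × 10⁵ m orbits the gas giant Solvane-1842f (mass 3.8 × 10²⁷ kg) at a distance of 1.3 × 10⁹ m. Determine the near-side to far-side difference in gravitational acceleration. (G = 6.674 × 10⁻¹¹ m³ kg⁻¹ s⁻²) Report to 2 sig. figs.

9.7 × 10⁻⁵ m/s²

Near-to-far spans 2r, so the tidal difference is twice the near-to-center value: 4GMr/d³.
a_tidal = 4GMr/d³
        = 4 × (6.674 × 10⁻¹¹) × (3.8 × 10²⁷) × (2.1 × 10⁵) / (1.3 × 10⁹)³
        = 9.7 × 10⁻⁵ m/s²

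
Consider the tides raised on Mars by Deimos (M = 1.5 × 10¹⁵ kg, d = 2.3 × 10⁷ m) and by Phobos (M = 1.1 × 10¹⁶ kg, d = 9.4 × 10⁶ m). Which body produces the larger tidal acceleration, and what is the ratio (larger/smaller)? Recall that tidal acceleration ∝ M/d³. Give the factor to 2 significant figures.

Phobos, by a factor of ≈ 110

Tidal acceleration ∝ M/d³, so compare M/d³ for each.
Deimos: (1.5 × 10¹⁵) / (2.3 × 10⁷)³ = 1.233 × 10⁻⁷
Phobos: (1.1 × 10¹⁶) / (9.4 × 10⁶)³ = 1.324 × 10⁻⁵
Ratio (larger/smaller) = 110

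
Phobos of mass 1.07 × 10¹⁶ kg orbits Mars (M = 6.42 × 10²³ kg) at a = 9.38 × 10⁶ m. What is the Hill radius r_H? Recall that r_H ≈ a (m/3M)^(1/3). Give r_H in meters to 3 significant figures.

1.66 × 10⁴ m

r_H ≈ a (m/3M)^(1/3)
    = (9.38 × 10⁶) × (1.07 × 10¹⁶ / (3 × 6.42 × 10²³))^(1/3)
    = 1.66 × 10⁴ m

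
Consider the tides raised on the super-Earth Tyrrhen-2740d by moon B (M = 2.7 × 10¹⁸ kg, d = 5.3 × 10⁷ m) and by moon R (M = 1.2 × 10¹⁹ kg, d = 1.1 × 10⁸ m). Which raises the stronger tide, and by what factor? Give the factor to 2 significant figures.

Tidal stretch scales as M/d³; compute that for each body.
Moon B: (2.7 × 10¹⁸) / (5.3 × 10⁷)³ = 1.814 × 10⁻⁵
Moon R: (1.2 × 10¹⁹) / (1.1 × 10⁸)³ = 9.016 × 10⁻⁶
Ratio (larger/smaller) = 2.0

Moon B, by a factor of ≈ 2.0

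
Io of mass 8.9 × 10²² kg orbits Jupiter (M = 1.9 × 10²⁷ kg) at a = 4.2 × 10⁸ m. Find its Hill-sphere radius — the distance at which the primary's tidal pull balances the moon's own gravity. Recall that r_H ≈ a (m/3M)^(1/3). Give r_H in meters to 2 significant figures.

1.0 × 10⁷ m

r_H ≈ a (m/3M)^(1/3)
    = (4.2 × 10⁸) × (8.9 × 10²² / (3 × 1.9 × 10²⁷))^(1/3)
    = 1.0 × 10⁷ m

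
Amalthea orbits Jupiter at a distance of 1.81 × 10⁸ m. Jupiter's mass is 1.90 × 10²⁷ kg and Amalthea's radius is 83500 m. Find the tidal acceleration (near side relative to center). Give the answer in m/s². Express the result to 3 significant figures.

3.57 × 10⁻³ m/s²

Differencing GM/(d−r)² and GM/d² to first order in r/d gives 2GMr/d³.
a_tidal = 2GMr/d³
        = 2 × (6.674 × 10⁻¹¹) × (1.90 × 10²⁷) × (83500) / (1.81 × 10⁸)³
        = 3.57 × 10⁻³ m/s²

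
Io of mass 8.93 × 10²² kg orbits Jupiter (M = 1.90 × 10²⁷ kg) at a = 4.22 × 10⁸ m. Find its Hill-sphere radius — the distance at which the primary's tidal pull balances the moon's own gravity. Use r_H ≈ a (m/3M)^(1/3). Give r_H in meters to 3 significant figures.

1.06 × 10⁷ m

r_H ≈ a (m/3M)^(1/3)
    = (4.22 × 10⁸) × (8.93 × 10²² / (3 × 1.90 × 10²⁷))^(1/3)
    = 1.06 × 10⁷ m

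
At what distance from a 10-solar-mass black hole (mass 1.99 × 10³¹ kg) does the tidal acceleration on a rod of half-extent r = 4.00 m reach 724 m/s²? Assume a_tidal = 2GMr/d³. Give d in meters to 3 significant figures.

2.45 × 10⁶ m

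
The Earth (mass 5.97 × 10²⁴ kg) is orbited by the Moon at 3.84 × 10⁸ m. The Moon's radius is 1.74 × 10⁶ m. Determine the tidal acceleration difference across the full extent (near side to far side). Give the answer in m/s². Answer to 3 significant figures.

Δg = 4GMr/d³
   = 4 × (6.674 × 10⁻¹¹) × (5.97 × 10²⁴) × (1.74 × 10⁶) / (3.84 × 10⁸)³
   = 4.90 × 10⁻⁵ m/s²

4.90 × 10⁻⁵ m/s²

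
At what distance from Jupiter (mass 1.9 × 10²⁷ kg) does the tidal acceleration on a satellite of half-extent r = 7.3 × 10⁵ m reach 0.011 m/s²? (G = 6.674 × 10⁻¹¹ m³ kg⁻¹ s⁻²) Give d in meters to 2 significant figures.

2.6 × 10⁸ m

2GMr/d³ = a_tidal  ⇒  d = (2GMr / a_tidal)^(1/3)
d = (2 × 6.674×10⁻¹¹ × (1.9 × 10²⁷) × (7.3 × 10⁵) / (0.011))^(1/3)
  = 2.6 × 10⁸ m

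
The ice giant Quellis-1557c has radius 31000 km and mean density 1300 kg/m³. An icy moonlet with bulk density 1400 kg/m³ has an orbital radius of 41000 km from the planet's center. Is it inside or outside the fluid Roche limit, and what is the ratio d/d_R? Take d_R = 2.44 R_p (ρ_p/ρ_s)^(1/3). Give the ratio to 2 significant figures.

inside; d/d_R ≈ 0.56

d_R = 2.44 × (31000 km) × (1300/1400)^(1/3) = 73790 km
d/d_R = (41000) / (73790) = 0.56
Since d/d_R < 1, the body is inside the Roche limit.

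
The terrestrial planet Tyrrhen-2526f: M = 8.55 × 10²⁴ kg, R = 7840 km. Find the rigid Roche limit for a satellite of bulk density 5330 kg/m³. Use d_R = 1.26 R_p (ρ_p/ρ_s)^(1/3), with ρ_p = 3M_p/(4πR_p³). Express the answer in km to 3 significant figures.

9150 km

ρ_p = 3M_p/(4πR_p³) = 3 × (8.55 × 10²⁴) / (4π × (7.84 × 10⁶ m)³) = 4240 kg/m³
d_R = 1.26 × 7840 km × (4240/5330)^(1/3)
    = 9150 km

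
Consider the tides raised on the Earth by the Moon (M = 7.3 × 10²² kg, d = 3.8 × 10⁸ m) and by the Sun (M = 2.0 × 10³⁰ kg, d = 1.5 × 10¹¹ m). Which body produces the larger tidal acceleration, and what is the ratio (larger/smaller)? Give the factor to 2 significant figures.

The tide-raising term goes as M/d³ (the gradient of a 1/d² field).
The Moon: (7.3 × 10²²) / (3.8 × 10⁸)³ = 1.330 × 10⁻³
The Sun: (2.0 × 10³⁰) / (1.5 × 10¹¹)³ = 5.926 × 10⁻⁴
Ratio (larger/smaller) = 2.2

The Moon, by a factor of ≈ 2.2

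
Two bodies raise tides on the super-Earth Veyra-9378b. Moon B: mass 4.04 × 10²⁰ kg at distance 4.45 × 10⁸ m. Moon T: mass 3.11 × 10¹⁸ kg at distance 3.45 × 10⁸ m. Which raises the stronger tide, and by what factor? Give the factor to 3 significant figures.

Tidal stretch scales as M/d³; compute that for each body.
Moon B: (4.04 × 10²⁰) / (4.45 × 10⁸)³ = 4.585 × 10⁻⁶
Moon T: (3.11 × 10¹⁸) / (3.45 × 10⁸)³ = 7.574 × 10⁻⁸
Ratio (larger/smaller) = 60.5

Moon B, by a factor of ≈ 60.5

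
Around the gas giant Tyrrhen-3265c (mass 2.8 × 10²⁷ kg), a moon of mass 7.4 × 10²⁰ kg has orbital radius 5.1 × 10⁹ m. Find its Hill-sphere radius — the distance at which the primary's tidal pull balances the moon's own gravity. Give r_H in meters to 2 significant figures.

2.3 × 10⁷ m

r_H ≈ a (m/3M)^(1/3)
    = (5.1 × 10⁹) × (7.4 × 10²⁰ / (3 × 2.8 × 10²⁷))^(1/3)
    = 2.3 × 10⁷ m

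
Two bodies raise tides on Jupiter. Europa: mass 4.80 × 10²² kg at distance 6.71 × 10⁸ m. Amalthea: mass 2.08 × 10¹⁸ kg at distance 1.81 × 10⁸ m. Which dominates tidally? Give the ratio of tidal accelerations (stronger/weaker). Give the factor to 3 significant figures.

Europa, by a factor of ≈ 453

The tide-raising term goes as M/d³ (the gradient of a 1/d² field).
Europa: (4.80 × 10²²) / (6.71 × 10⁸)³ = 1.589 × 10⁻⁴
Amalthea: (2.08 × 10¹⁸) / (1.81 × 10⁸)³ = 3.508 × 10⁻⁷
Ratio (larger/smaller) = 453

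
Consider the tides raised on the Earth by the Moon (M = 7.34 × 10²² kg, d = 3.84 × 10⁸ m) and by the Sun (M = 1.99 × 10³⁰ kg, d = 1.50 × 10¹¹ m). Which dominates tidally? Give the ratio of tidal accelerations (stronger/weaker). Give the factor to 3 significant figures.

Compare M/d³ for the two perturbers:
The Moon: (7.34 × 10²²) / (3.84 × 10⁸)³ = 1.296 × 10⁻³
The Sun: (1.99 × 10³⁰) / (1.50 × 10¹¹)³ = 5.896 × 10⁻⁴
Ratio (larger/smaller) = 2.20

The Moon, by a factor of ≈ 2.20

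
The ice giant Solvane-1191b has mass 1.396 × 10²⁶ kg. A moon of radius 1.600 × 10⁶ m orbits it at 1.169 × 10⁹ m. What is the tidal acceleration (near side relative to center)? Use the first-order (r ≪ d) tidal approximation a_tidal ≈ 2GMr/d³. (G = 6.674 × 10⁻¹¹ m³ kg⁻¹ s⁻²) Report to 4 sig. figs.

1.866 × 10⁻⁵ m/s²

a_tidal = 2GMr/d³
        = 2 × (6.674 × 10⁻¹¹) × (1.396 × 10²⁶) × (1.600 × 10⁶) / (1.169 × 10⁹)³
        = 1.866 × 10⁻⁵ m/s²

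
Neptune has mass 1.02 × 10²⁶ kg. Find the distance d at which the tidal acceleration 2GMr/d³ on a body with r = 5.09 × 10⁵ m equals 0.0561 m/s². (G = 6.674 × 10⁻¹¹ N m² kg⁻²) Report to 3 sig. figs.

4.98 × 10⁷ m

2GMr/d³ = a_tidal  ⇒  d = (2GMr / a_tidal)^(1/3)
d = (2 × 6.674×10⁻¹¹ × (1.02 × 10²⁶) × (5.09 × 10⁵) / (0.0561))^(1/3)
  = 4.98 × 10⁷ m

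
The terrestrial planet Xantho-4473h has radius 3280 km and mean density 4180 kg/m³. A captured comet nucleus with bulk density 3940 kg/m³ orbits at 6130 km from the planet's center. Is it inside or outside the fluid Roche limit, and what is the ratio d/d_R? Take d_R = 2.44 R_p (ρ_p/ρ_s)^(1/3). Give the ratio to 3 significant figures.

inside; d/d_R ≈ 0.751

d_R = 2.44 × (3280 km) × (4180/3940)^(1/3) = 8163 km
d/d_R = (6130) / (8163) = 0.751
Since d/d_R < 1, the body is inside the Roche limit.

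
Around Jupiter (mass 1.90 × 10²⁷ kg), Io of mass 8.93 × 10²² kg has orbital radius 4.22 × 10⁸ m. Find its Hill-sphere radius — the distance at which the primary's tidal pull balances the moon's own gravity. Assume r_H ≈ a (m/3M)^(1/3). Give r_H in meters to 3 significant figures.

r_H ≈ a (m/3M)^(1/3)
    = (4.22 × 10⁸) × (8.93 × 10²² / (3 × 1.90 × 10²⁷))^(1/3)
    = 1.06 × 10⁷ m

1.06 × 10⁷ m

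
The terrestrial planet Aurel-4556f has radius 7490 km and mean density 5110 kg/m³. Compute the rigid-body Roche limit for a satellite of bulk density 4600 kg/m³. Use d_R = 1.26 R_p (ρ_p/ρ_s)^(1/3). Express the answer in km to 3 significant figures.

9770 km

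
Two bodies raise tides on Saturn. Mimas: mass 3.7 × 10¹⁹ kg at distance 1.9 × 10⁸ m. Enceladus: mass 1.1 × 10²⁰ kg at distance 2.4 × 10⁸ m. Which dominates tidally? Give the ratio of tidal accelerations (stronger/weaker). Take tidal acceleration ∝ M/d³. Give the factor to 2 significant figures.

The tide-raising term goes as M/d³ (the gradient of a 1/d² field).
Mimas: (3.7 × 10¹⁹) / (1.9 × 10⁸)³ = 5.394 × 10⁻⁶
Enceladus: (1.1 × 10²⁰) / (2.4 × 10⁸)³ = 7.957 × 10⁻⁶
Ratio (larger/smaller) = 1.5

Enceladus, by a factor of ≈ 1.5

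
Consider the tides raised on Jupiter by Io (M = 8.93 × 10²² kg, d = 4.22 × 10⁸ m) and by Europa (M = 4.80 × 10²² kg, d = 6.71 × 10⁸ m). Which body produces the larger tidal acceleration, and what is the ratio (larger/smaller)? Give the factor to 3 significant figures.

Tidal acceleration ∝ M/d³, so compare M/d³ for each.
Io: (8.93 × 10²²) / (4.22 × 10⁸)³ = 1.188 × 10⁻³
Europa: (4.80 × 10²²) / (6.71 × 10⁸)³ = 1.589 × 10⁻⁴
Ratio (larger/smaller) = 7.48

Io, by a factor of ≈ 7.48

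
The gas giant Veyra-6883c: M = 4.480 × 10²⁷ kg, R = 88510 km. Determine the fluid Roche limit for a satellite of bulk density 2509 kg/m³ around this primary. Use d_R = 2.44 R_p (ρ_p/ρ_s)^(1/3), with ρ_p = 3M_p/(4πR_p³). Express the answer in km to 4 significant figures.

1.836 × 10⁵ km

ρ_p = 3M_p/(4πR_p³) = 3 × (4.480 × 10²⁷) / (4π × (8.851 × 10⁷ m)³) = 1542 kg/m³
d_R = 2.44 × 88510 km × (1542/2509)^(1/3)
    = 1.836 × 10⁵ km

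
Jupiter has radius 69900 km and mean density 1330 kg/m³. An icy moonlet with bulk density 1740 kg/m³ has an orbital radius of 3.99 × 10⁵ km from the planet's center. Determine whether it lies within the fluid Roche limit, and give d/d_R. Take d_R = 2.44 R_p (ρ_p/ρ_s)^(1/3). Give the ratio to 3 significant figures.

d_R = 2.44 × (69900 km) × (1330/1740)^(1/3) = 1.559 × 10⁵ km
d/d_R = (3.99 × 10⁵) / (1.559 × 10⁵) = 2.56
Since d/d_R > 1, the body is outside the Roche limit.

outside; d/d_R ≈ 2.56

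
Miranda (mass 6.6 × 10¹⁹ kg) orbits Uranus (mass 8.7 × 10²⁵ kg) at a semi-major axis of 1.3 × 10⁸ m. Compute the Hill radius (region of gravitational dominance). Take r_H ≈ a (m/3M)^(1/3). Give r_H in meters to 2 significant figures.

r_H ≈ a (m/3M)^(1/3)
    = (1.3 × 10⁸) × (6.6 × 10¹⁹ / (3 × 8.7 × 10²⁵))^(1/3)
    = 8.2 × 10⁵ m

8.2 × 10⁵ m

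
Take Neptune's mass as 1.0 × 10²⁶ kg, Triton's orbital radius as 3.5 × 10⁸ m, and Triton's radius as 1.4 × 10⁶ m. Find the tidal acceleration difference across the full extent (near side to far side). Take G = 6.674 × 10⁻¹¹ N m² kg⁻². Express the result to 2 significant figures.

Near-to-far spans 2r, so the tidal difference is twice the near-to-center value: 4GMr/d³.
Δa = 4GMr/d³
   = 4 × (6.674 × 10⁻¹¹) × (1.0 × 10²⁶) × (1.4 × 10⁶) / (3.5 × 10⁸)³
   = 8.7 × 10⁻⁴ m/s²

8.7 × 10⁻⁴ m/s²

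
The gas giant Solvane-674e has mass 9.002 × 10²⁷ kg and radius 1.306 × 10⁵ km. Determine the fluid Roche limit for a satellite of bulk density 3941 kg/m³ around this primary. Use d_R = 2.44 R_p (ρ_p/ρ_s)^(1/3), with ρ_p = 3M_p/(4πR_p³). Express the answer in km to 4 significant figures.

1.993 × 10⁵ km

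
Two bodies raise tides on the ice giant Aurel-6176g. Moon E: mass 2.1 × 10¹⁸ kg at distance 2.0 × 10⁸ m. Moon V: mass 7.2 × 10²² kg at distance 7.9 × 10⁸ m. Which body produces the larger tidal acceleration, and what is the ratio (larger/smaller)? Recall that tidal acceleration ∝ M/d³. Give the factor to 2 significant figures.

Moon V, by a factor of ≈ 560

Tidal stretch scales as M/d³; compute that for each body.
Moon E: (2.1 × 10¹⁸) / (2.0 × 10⁸)³ = 2.625 × 10⁻⁷
Moon V: (7.2 × 10²²) / (7.9 × 10⁸)³ = 1.460 × 10⁻⁴
Ratio (larger/smaller) = 560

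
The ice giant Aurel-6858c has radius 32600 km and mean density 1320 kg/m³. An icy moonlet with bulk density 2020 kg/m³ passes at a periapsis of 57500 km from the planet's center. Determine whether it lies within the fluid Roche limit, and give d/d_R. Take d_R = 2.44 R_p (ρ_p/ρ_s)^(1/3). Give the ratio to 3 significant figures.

inside; d/d_R ≈ 0.833

d_R = 2.44 × (32600 km) × (1320/2020)^(1/3) = 69030 km
d/d_R = (57500) / (69030) = 0.833
Since d/d_R < 1, the body is inside the Roche limit.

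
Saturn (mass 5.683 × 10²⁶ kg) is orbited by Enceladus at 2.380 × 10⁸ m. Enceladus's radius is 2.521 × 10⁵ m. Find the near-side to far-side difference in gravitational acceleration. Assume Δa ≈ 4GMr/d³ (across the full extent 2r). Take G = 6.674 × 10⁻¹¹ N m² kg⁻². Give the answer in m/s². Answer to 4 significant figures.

Near-to-far spans 2r, so the tidal difference is twice the near-to-center value: 4GMr/d³.
Δg = 4GMr/d³
   = 4 × (6.674 × 10⁻¹¹) × (5.683 × 10²⁶) × (2.521 × 10⁵) / (2.380 × 10⁸)³
   = 2.837 × 10⁻³ m/s²

2.837 × 10⁻³ m/s²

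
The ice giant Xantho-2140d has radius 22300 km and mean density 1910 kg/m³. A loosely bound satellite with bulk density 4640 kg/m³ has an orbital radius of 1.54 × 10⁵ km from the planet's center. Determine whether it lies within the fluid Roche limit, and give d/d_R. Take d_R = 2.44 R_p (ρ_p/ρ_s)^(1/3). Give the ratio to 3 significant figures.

d_R = 2.44 × (22300 km) × (1910/4640)^(1/3) = 40480 km
d/d_R = (1.54 × 10⁵) / (40480) = 3.80
Since d/d_R > 1, the body is outside the Roche limit.

outside; d/d_R ≈ 3.80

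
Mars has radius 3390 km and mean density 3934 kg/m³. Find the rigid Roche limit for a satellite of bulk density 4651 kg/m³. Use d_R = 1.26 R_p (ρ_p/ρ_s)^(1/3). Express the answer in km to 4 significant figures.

4040 km

d_R = 1.26 × 3390 km × (3934/4651)^(1/3)
    = 4040 km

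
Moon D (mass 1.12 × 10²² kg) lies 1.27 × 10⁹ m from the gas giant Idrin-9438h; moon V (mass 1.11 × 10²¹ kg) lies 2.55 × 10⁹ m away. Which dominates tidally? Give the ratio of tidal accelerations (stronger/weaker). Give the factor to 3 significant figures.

Tidal acceleration ∝ M/d³, so compare M/d³ for each.
Moon D: (1.12 × 10²²) / (1.27 × 10⁹)³ = 5.468 × 10⁻⁶
Moon V: (1.11 × 10²¹) / (2.55 × 10⁹)³ = 6.694 × 10⁻⁸
Ratio (larger/smaller) = 81.7

Moon D, by a factor of ≈ 81.7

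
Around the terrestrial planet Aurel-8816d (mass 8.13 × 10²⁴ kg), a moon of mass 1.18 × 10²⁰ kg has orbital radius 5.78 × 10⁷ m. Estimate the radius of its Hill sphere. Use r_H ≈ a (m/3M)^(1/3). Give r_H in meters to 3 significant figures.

9.78 × 10⁵ m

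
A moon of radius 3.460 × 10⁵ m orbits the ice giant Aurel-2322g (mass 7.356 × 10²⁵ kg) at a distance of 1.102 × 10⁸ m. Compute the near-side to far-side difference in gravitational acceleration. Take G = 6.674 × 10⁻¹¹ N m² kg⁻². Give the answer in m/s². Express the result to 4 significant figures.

5.077 × 10⁻³ m/s²

a_tidal = 4GMr/d³
        = 4 × (6.674 × 10⁻¹¹) × (7.356 × 10²⁵) × (3.460 × 10⁵) / (1.102 × 10⁸)³
        = 5.077 × 10⁻³ m/s²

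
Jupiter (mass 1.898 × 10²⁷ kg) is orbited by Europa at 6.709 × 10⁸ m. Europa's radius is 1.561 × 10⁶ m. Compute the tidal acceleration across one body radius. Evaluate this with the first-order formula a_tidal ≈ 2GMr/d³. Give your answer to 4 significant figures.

1.310 × 10⁻³ m/s²

a_tidal = 2GMr/d³
        = 2 × (6.674 × 10⁻¹¹) × (1.898 × 10²⁷) × (1.561 × 10⁶) / (6.709 × 10⁸)³
        = 1.310 × 10⁻³ m/s²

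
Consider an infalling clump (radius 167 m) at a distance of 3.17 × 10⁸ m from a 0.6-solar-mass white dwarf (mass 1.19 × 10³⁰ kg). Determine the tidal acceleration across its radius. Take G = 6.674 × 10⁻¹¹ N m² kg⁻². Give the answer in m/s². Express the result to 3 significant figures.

Differencing GM/(d−r)² and GM/d² to first order in r/d gives 2GMr/d³.
Δg = 2GMr/d³
   = 2 × (6.674 × 10⁻¹¹) × (1.19 × 10³⁰) × (167) / (3.17 × 10⁸)³
   = 8.33 × 10⁻⁴ m/s²

8.33 × 10⁻⁴ m/s²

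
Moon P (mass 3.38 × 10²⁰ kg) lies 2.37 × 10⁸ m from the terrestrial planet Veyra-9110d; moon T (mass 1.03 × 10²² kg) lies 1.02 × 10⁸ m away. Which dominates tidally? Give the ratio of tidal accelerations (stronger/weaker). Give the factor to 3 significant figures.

The tide-raising term goes as M/d³ (the gradient of a 1/d² field).
Moon P: (3.38 × 10²⁰) / (2.37 × 10⁸)³ = 2.539 × 10⁻⁵
Moon T: (1.03 × 10²²) / (1.02 × 10⁸)³ = 9.706 × 10⁻³
Ratio (larger/smaller) = 382

Moon T, by a factor of ≈ 382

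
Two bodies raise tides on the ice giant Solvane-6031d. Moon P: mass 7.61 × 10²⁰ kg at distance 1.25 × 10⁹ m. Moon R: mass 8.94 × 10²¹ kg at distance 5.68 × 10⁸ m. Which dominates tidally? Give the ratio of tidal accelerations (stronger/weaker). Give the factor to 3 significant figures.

Tidal stretch scales as M/d³; compute that for each body.
Moon P: (7.61 × 10²⁰) / (1.25 × 10⁹)³ = 3.896 × 10⁻⁷
Moon R: (8.94 × 10²¹) / (5.68 × 10⁸)³ = 4.879 × 10⁻⁵
Ratio (larger/smaller) = 125

Moon R, by a factor of ≈ 125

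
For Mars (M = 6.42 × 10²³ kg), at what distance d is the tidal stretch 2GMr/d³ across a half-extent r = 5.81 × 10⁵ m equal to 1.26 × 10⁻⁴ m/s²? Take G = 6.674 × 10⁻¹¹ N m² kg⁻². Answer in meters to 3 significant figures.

2GMr/d³ = a_tidal  ⇒  d = (2GMr / a_tidal)^(1/3)
d = (2 × 6.674×10⁻¹¹ × (6.42 × 10²³) × (5.81 × 10⁵) / (1.26 × 10⁻⁴))^(1/3)
  = 7.34 × 10⁷ m

7.34 × 10⁷ m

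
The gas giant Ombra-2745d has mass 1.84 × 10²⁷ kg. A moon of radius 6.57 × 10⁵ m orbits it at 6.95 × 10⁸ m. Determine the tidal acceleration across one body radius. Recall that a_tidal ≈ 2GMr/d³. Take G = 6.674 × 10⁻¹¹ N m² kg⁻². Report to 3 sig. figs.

Δa = 2GMr/d³
   = 2 × (6.674 × 10⁻¹¹) × (1.84 × 10²⁷) × (6.57 × 10⁵) / (6.95 × 10⁸)³
   = 4.81 × 10⁻⁴ m/s²

4.81 × 10⁻⁴ m/s²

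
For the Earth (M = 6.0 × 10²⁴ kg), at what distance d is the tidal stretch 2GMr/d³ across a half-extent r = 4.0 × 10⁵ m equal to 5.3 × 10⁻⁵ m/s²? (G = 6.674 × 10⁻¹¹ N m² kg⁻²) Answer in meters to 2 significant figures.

1.8 × 10⁸ m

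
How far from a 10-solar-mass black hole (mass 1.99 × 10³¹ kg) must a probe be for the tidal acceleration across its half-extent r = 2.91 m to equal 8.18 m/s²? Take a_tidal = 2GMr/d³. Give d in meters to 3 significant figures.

2GMr/d³ = a_tidal  ⇒  d = (2GMr / a_tidal)^(1/3)
d = (2 × 6.674×10⁻¹¹ × (1.99 × 10³¹) × (2.91) / (8.18))^(1/3)
  = 9.81 × 10⁶ m

9.81 × 10⁶ m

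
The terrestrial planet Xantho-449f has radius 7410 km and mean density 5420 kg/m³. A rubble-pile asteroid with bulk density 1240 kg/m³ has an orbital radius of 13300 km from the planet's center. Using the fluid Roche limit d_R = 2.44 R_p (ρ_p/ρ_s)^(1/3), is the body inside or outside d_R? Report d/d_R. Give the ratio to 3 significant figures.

inside; d/d_R ≈ 0.450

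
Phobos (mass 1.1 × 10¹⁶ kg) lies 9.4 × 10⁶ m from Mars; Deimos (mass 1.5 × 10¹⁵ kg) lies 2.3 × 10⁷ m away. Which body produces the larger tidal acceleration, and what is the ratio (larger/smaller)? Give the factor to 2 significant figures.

Phobos, by a factor of ≈ 110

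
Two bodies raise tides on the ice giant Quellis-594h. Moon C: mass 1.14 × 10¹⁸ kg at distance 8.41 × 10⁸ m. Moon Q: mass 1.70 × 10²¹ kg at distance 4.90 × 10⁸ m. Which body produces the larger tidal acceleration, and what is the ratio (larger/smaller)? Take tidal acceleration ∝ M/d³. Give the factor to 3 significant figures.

Compare M/d³ for the two perturbers:
Moon C: (1.14 × 10¹⁸) / (8.41 × 10⁸)³ = 1.917 × 10⁻⁹
Moon Q: (1.70 × 10²¹) / (4.90 × 10⁸)³ = 1.445 × 10⁻⁵
Ratio (larger/smaller) = 7540

Moon Q, by a factor of ≈ 7540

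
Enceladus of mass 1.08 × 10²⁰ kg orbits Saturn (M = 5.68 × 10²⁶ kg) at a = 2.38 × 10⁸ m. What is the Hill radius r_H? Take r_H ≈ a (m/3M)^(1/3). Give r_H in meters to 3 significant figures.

r_H ≈ a (m/3M)^(1/3)
    = (2.38 × 10⁸) × (1.08 × 10²⁰ / (3 × 5.68 × 10²⁶))^(1/3)
    = 9.49 × 10⁵ m

9.49 × 10⁵ m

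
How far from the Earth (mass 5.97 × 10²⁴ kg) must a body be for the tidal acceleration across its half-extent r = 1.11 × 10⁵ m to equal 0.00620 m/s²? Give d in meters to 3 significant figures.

2.43 × 10⁷ m

2GMr/d³ = a_tidal  ⇒  d = (2GMr / a_tidal)^(1/3)
d = (2 × 6.674×10⁻¹¹ × (5.97 × 10²⁴) × (1.11 × 10⁵) / (0.00620))^(1/3)
  = 2.43 × 10⁷ m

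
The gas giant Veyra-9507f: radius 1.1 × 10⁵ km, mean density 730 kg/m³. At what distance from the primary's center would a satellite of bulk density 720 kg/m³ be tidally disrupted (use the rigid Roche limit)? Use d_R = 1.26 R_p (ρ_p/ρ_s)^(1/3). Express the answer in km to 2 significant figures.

d_R = 1.26 × 1.1 × 10⁵ km × (730/720)^(1/3)
    = 1.4 × 10⁵ km

1.4 × 10⁵ km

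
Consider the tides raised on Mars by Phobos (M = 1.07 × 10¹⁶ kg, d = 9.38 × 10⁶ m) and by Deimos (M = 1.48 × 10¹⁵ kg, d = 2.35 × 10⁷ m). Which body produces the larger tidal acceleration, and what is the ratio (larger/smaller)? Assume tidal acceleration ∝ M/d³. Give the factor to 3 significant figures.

Phobos, by a factor of ≈ 114

Compare M/d³ for the two perturbers:
Phobos: (1.07 × 10¹⁶) / (9.38 × 10⁶)³ = 1.297 × 10⁻⁵
Deimos: (1.48 × 10¹⁵) / (2.35 × 10⁷)³ = 1.140 × 10⁻⁷
Ratio (larger/smaller) = 114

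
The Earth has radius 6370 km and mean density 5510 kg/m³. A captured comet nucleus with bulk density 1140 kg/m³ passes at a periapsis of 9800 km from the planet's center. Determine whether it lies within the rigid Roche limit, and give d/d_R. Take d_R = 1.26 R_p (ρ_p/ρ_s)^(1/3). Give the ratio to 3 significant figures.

inside; d/d_R ≈ 0.722

d_R = 1.26 × (6370 km) × (5510/1140)^(1/3) = 13570 km
d/d_R = (9800) / (13570) = 0.722
Since d/d_R < 1, the body is inside the Roche limit.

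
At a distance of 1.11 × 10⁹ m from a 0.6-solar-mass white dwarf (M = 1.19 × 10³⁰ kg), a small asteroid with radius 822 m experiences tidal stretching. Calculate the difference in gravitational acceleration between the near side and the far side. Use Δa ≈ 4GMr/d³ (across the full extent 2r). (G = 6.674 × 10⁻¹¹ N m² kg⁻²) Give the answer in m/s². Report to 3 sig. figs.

1.91 × 10⁻⁴ m/s²

Differencing GM/(d−r)² and GM/(d+r)² to first order in r/d gives 4GMr/d³.
Δa = 4GMr/d³
   = 4 × (6.674 × 10⁻¹¹) × (1.19 × 10³⁰) × (822) / (1.11 × 10⁹)³
   = 1.91 × 10⁻⁴ m/s²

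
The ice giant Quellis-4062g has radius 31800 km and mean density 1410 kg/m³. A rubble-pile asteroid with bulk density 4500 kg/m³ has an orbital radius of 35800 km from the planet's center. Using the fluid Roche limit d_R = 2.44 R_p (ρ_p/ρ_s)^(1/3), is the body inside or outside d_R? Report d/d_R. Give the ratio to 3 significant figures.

d_R = 2.44 × (31800 km) × (1410/4500)^(1/3) = 52700 km
d/d_R = (35800) / (52700) = 0.679
Since d/d_R < 1, the body is inside the Roche limit.

inside; d/d_R ≈ 0.679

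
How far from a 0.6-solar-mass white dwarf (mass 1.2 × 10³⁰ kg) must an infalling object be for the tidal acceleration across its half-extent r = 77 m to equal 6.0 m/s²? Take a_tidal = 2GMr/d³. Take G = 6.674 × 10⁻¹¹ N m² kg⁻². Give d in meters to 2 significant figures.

2GMr/d³ = a_tidal  ⇒  d = (2GMr / a_tidal)^(1/3)
d = (2 × 6.674×10⁻¹¹ × (1.2 × 10³⁰) × (77) / (6.0))^(1/3)
  = 1.3 × 10⁷ m

1.3 × 10⁷ m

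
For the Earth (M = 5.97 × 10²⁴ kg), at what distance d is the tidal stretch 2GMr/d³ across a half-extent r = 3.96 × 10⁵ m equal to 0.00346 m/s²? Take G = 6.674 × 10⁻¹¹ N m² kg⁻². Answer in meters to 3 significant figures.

4.50 × 10⁷ m

2GMr/d³ = a_tidal  ⇒  d = (2GMr / a_tidal)^(1/3)
d = (2 × 6.674×10⁻¹¹ × (5.97 × 10²⁴) × (3.96 × 10⁵) / (0.00346))^(1/3)
  = 4.50 × 10⁷ m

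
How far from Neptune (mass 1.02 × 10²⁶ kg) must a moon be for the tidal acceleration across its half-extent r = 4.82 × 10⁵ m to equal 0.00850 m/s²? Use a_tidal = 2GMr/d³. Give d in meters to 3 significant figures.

2GMr/d³ = a_tidal  ⇒  d = (2GMr / a_tidal)^(1/3)
d = (2 × 6.674×10⁻¹¹ × (1.02 × 10²⁶) × (4.82 × 10⁵) / (0.00850))^(1/3)
  = 9.17 × 10⁷ m

9.17 × 10⁷ m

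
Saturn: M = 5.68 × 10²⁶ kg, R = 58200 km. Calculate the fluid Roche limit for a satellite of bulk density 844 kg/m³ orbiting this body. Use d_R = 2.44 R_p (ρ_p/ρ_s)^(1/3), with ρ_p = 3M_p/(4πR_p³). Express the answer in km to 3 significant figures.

ρ_p = 3M_p/(4πR_p³) = 3 × (5.68 × 10²⁶) / (4π × (5.82 × 10⁷ m)³) = 688 kg/m³
d_R = 2.44 × 58200 km × (688/844)^(1/3)
    = 1.33 × 10⁵ km

1.33 × 10⁵ km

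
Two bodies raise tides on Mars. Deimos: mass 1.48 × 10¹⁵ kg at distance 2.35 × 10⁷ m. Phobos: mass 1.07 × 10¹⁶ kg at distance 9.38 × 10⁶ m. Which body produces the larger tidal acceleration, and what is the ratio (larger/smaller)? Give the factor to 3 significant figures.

Phobos, by a factor of ≈ 114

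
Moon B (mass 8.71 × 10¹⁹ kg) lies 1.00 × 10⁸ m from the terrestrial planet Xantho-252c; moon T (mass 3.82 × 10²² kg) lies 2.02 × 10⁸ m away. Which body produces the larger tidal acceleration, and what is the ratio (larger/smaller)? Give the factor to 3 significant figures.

Moon T, by a factor of ≈ 53.2

The tide-raising term goes as M/d³ (the gradient of a 1/d² field).
Moon B: (8.71 × 10¹⁹) / (1.00 × 10⁸)³ = 8.710 × 10⁻⁵
Moon T: (3.82 × 10²²) / (2.02 × 10⁸)³ = 4.635 × 10⁻³
Ratio (larger/smaller) = 53.2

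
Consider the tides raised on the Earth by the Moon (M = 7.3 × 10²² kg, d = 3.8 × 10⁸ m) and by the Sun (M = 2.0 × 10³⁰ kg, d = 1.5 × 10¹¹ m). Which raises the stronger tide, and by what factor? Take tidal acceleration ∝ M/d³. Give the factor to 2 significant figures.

The Moon, by a factor of ≈ 2.2

Compare M/d³ for the two perturbers:
The Moon: (7.3 × 10²²) / (3.8 × 10⁸)³ = 1.330 × 10⁻³
The Sun: (2.0 × 10³⁰) / (1.5 × 10¹¹)³ = 5.926 × 10⁻⁴
Ratio (larger/smaller) = 2.2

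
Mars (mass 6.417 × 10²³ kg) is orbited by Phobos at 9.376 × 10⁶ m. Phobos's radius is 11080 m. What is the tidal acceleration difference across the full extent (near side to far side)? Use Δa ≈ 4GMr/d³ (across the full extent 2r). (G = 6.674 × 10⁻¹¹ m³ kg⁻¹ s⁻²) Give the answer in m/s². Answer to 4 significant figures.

2.303 × 10⁻³ m/s²

Δa = 4GMr/d³
   = 4 × (6.674 × 10⁻¹¹) × (6.417 × 10²³) × (11080) / (9.376 × 10⁶)³
   = 2.303 × 10⁻³ m/s²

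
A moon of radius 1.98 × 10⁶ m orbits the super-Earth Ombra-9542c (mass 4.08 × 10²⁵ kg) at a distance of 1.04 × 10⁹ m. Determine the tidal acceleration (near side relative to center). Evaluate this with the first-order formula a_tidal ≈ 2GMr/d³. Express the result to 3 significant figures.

9.59 × 10⁻⁶ m/s²

Δa = 2GMr/d³
   = 2 × (6.674 × 10⁻¹¹) × (4.08 × 10²⁵) × (1.98 × 10⁶) / (1.04 × 10⁹)³
   = 9.59 × 10⁻⁶ m/s²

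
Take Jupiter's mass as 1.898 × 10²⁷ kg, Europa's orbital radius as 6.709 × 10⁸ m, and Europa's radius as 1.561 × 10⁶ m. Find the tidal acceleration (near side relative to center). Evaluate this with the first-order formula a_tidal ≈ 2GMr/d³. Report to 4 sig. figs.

1.310 × 10⁻³ m/s²

Δa = 2GMr/d³
   = 2 × (6.674 × 10⁻¹¹) × (1.898 × 10²⁷) × (1.561 × 10⁶) / (6.709 × 10⁸)³
   = 1.310 × 10⁻³ m/s²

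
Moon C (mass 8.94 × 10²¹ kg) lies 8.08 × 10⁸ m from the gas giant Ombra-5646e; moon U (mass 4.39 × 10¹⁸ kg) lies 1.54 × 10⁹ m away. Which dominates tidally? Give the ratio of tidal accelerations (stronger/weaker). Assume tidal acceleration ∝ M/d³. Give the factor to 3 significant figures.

Moon C, by a factor of ≈ 14100

Tidal stretch scales as M/d³; compute that for each body.
Moon C: (8.94 × 10²¹) / (8.08 × 10⁸)³ = 1.695 × 10⁻⁵
Moon U: (4.39 × 10¹⁸) / (1.54 × 10⁹)³ = 1.202 × 10⁻⁹
Ratio (larger/smaller) = 14100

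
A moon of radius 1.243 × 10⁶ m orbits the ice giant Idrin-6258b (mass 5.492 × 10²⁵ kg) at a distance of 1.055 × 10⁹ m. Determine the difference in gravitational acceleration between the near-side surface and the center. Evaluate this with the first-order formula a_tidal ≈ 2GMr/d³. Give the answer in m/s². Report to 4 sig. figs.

Since r ≪ d, expand the inverse-square field across one radius to get the leading 2GMr/d³ term.
Δa = 2GMr/d³
   = 2 × (6.674 × 10⁻¹¹) × (5.492 × 10²⁵) × (1.243 × 10⁶) / (1.055 × 10⁹)³
   = 7.760 × 10⁻⁶ m/s²

7.760 × 10⁻⁶ m/s²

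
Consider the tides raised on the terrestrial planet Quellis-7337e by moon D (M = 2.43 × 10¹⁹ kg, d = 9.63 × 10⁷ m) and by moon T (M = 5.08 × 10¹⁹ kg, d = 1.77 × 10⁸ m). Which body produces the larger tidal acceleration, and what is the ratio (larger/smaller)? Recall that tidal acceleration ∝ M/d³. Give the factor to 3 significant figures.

Compare M/d³ for the two perturbers:
Moon D: (2.43 × 10¹⁹) / (9.63 × 10⁷)³ = 2.721 × 10⁻⁵
Moon T: (5.08 × 10¹⁹) / (1.77 × 10⁸)³ = 9.161 × 10⁻⁶
Ratio (larger/smaller) = 2.97

Moon D, by a factor of ≈ 2.97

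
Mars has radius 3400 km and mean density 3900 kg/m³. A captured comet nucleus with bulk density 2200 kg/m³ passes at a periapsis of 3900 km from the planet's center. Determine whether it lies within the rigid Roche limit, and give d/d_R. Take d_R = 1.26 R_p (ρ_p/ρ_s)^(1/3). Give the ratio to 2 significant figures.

d_R = 1.26 × (3400 km) × (3900/2200)^(1/3) = 5185 km
d/d_R = (3900) / (5185) = 0.75
Since d/d_R < 1, the body is inside the Roche limit.

inside; d/d_R ≈ 0.75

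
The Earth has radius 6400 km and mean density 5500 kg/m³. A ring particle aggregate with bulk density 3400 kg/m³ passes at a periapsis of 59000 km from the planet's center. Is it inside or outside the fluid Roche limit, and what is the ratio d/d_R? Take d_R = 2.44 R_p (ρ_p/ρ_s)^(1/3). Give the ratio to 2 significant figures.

d_R = 2.44 × (6400 km) × (5500/3400)^(1/3) = 18330 km
d/d_R = (59000) / (18330) = 3.2
Since d/d_R > 1, the body is outside the Roche limit.

outside; d/d_R ≈ 3.2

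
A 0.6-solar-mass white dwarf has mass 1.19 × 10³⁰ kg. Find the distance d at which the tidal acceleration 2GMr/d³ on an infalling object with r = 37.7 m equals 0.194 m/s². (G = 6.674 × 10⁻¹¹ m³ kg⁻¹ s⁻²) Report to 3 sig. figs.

2GMr/d³ = a_tidal  ⇒  d = (2GMr / a_tidal)^(1/3)
d = (2 × 6.674×10⁻¹¹ × (1.19 × 10³⁰) × (37.7) / (0.194))^(1/3)
  = 3.14 × 10⁷ m

3.14 × 10⁷ m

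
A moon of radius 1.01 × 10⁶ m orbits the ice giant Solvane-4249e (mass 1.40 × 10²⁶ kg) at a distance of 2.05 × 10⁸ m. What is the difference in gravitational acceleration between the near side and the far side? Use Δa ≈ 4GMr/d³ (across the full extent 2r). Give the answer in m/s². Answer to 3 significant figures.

4.38 × 10⁻³ m/s²

Differencing GM/(d−r)² and GM/(d+r)² to first order in r/d gives 4GMr/d³.
a_tidal = 4GMr/d³
        = 4 × (6.674 × 10⁻¹¹) × (1.40 × 10²⁶) × (1.01 × 10⁶) / (2.05 × 10⁸)³
        = 4.38 × 10⁻³ m/s²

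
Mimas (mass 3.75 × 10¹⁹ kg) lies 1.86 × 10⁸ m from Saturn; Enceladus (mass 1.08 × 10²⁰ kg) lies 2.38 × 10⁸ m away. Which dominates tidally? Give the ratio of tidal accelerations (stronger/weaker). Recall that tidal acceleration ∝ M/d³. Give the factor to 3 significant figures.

Enceladus, by a factor of ≈ 1.37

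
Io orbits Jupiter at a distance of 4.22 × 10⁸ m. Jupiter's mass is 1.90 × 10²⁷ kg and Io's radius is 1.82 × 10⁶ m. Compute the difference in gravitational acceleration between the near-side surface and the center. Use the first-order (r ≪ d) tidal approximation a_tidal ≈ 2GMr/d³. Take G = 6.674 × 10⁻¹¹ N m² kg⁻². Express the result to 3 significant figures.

6.14 × 10⁻³ m/s²

a_tidal = 2GMr/d³
        = 2 × (6.674 × 10⁻¹¹) × (1.90 × 10²⁷) × (1.82 × 10⁶) / (4.22 × 10⁸)³
        = 6.14 × 10⁻³ m/s²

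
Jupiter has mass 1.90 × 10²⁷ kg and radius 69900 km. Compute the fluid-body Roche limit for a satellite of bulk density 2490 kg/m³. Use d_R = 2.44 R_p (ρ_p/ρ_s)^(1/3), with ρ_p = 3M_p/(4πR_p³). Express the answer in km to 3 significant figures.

1.38 × 10⁵ km

ρ_p = 3M_p/(4πR_p³) = 3 × (1.90 × 10²⁷) / (4π × (6.99 × 10⁷ m)³) = 1330 kg/m³
d_R = 2.44 × 69900 km × (1330/2490)^(1/3)
    = 1.38 × 10⁵ km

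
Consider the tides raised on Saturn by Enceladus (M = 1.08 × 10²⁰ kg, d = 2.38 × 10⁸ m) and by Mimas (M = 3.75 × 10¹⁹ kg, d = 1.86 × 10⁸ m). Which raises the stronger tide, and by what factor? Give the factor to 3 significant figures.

Enceladus, by a factor of ≈ 1.37

Tidal acceleration ∝ M/d³, so compare M/d³ for each.
Enceladus: (1.08 × 10²⁰) / (2.38 × 10⁸)³ = 8.011 × 10⁻⁶
Mimas: (3.75 × 10¹⁹) / (1.86 × 10⁸)³ = 5.828 × 10⁻⁶
Ratio (larger/smaller) = 1.37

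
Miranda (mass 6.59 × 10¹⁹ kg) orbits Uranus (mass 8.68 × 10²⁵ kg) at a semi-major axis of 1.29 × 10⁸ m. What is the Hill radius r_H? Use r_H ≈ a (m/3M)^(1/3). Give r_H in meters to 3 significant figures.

r_H ≈ a (m/3M)^(1/3)
    = (1.29 × 10⁸) × (6.59 × 10¹⁹ / (3 × 8.68 × 10²⁵))^(1/3)
    = 8.16 × 10⁵ m

8.16 × 10⁵ m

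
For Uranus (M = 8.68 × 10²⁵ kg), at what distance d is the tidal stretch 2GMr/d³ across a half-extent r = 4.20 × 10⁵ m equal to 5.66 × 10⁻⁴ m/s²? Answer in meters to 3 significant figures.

2GMr/d³ = a_tidal  ⇒  d = (2GMr / a_tidal)^(1/3)
d = (2 × 6.674×10⁻¹¹ × (8.68 × 10²⁵) × (4.20 × 10⁵) / (5.66 × 10⁻⁴))^(1/3)
  = 2.05 × 10⁸ m

2.05 × 10⁸ m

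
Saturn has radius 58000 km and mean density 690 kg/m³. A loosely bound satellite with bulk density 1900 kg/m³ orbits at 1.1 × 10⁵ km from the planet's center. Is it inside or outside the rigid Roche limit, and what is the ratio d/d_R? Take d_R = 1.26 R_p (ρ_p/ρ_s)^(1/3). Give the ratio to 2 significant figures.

d_R = 1.26 × (58000 km) × (690/1900)^(1/3) = 52140 km
d/d_R = (1.1 × 10⁵) / (52140) = 2.1
Since d/d_R > 1, the body is outside the Roche limit.

outside; d/d_R ≈ 2.1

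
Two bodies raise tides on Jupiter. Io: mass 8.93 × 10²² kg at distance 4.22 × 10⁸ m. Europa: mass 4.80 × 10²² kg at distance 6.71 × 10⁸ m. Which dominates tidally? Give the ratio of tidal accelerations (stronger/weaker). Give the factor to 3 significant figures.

Tidal acceleration ∝ M/d³, so compare M/d³ for each.
Io: (8.93 × 10²²) / (4.22 × 10⁸)³ = 1.188 × 10⁻³
Europa: (4.80 × 10²²) / (6.71 × 10⁸)³ = 1.589 × 10⁻⁴
Ratio (larger/smaller) = 7.48

Io, by a factor of ≈ 7.48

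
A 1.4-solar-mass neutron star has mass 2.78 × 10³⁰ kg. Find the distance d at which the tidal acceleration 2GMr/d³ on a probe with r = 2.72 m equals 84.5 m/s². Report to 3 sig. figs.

2.29 × 10⁶ m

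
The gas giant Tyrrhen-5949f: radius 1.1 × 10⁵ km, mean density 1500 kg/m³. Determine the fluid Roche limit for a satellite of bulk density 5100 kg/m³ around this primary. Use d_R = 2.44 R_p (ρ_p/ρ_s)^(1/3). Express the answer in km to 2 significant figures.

d_R = 2.44 × 1.1 × 10⁵ km × (1500/5100)^(1/3)
    = 1.8 × 10⁵ km

1.8 × 10⁵ km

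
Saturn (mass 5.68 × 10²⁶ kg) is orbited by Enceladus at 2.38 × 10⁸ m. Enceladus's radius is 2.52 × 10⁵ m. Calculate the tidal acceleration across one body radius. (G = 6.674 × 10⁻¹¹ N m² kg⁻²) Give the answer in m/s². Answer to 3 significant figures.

1.42 × 10⁻³ m/s²

a_tidal = 2GMr/d³
        = 2 × (6.674 × 10⁻¹¹) × (5.68 × 10²⁶) × (2.52 × 10⁵) / (2.38 × 10⁸)³
        = 1.42 × 10⁻³ m/s²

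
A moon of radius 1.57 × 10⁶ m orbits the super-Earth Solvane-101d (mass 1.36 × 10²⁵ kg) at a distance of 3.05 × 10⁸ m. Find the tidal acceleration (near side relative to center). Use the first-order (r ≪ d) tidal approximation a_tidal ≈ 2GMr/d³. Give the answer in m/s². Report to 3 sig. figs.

1.00 × 10⁻⁴ m/s²

Differencing GM/(d−r)² and GM/d² to first order in r/d gives 2GMr/d³.
a_tidal = 2GMr/d³
        = 2 × (6.674 × 10⁻¹¹) × (1.36 × 10²⁵) × (1.57 × 10⁶) / (3.05 × 10⁸)³
        = 1.00 × 10⁻⁴ m/s²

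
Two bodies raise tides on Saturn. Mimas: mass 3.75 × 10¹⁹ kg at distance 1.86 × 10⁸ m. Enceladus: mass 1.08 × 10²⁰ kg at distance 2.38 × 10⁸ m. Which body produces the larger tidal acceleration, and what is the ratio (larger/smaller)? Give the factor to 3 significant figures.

Enceladus, by a factor of ≈ 1.37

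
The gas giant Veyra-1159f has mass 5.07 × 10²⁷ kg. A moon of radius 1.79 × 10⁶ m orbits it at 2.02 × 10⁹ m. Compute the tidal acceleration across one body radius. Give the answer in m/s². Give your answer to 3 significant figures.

Δa = 2GMr/d³
   = 2 × (6.674 × 10⁻¹¹) × (5.07 × 10²⁷) × (1.79 × 10⁶) / (2.02 × 10⁹)³
   = 1.47 × 10⁻⁴ m/s²

1.47 × 10⁻⁴ m/s²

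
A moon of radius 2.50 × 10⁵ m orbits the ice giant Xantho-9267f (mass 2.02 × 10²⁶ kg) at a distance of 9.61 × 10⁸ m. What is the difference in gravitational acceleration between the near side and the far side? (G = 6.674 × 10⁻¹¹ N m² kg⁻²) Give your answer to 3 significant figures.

Δa = 4GMr/d³
   = 4 × (6.674 × 10⁻¹¹) × (2.02 × 10²⁶) × (2.50 × 10⁵) / (9.61 × 10⁸)³
   = 1.52 × 10⁻⁵ m/s²

1.52 × 10⁻⁵ m/s²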